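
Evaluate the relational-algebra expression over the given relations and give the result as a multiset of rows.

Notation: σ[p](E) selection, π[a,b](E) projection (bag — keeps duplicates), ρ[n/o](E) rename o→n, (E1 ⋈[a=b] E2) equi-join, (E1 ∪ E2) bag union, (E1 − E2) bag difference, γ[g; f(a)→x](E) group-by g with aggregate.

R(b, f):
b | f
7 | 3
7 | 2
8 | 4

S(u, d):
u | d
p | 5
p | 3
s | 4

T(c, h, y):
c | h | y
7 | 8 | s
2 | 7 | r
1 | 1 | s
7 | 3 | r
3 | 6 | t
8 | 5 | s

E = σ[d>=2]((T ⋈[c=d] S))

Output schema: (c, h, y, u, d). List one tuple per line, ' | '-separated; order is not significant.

Row counts bottom-up:
  T → 6
  S → 3
  (T ⋈[c=d] S) → 1
  σ[d>=2]((T ⋈[c=d] S)) → 1

== RESULT ==
c | h | y | u | d
3 | 6 | t | p | 3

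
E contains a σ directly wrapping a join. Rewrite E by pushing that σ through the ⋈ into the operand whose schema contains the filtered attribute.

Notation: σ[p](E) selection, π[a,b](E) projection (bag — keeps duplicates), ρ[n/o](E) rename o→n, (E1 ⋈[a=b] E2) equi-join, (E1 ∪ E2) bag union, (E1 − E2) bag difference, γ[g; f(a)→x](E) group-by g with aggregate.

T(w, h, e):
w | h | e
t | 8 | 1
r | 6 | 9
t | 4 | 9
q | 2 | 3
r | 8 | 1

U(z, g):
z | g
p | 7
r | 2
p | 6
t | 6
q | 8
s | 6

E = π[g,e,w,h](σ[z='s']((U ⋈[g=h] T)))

σ filters on z, owned by the left side.
E' = π[g,e,w,h]((σ[z='s'](U) ⋈[g=h] T))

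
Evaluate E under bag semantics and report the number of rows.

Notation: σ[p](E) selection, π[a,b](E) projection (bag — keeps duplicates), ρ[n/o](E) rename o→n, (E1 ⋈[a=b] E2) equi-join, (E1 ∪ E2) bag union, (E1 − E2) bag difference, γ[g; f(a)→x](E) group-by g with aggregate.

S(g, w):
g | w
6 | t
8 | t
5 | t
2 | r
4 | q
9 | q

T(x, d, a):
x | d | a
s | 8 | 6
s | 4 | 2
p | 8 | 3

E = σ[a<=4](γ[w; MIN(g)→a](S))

Stepwise |·|:
  S → 6
  γ[w; MIN(g)→a](S) → 3
  σ[a<=4](γ[w; MIN(g)→a](S)) → 2

|E| = 2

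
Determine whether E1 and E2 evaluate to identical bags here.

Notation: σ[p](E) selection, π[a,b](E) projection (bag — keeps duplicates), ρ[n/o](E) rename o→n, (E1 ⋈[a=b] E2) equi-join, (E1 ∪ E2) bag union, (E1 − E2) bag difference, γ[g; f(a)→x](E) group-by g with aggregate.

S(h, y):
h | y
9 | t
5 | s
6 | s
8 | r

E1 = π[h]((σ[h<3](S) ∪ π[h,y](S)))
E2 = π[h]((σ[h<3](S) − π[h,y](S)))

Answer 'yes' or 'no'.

E1 row counts bottom-up:
  S → 4
  σ[h<3](S) → 0
  S → 4
  π[h,y](S) → 4
  (σ[h<3](S) ∪ π[h,y](S)) → 4
  π[h]((σ[h<3](S) ∪ π[h,y](S))) → 4
E2 row counts bottom-up:
  S → 4
  σ[h<3](S) → 0
  S → 4
  π[h,y](S) → 4
  (σ[h<3](S) − π[h,y](S)) → 0
  π[h]((σ[h<3](S) − π[h,y](S))) → 0

E1 result:
h
5
6
8
9
E2 result:
h
(0 rows)
Witness: (6,) appears 1× in E1 but 0× in E2.

no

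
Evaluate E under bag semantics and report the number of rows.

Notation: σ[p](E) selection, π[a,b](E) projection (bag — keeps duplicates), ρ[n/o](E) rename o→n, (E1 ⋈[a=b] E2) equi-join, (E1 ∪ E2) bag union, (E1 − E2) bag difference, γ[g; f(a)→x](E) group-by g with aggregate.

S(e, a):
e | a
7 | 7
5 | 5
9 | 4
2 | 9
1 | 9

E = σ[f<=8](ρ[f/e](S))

Subexpression sizes:
  S → 5
  ρ[f/e](S) → 5
  σ[f<=8](ρ[f/e](S)) → 4

|E| = 4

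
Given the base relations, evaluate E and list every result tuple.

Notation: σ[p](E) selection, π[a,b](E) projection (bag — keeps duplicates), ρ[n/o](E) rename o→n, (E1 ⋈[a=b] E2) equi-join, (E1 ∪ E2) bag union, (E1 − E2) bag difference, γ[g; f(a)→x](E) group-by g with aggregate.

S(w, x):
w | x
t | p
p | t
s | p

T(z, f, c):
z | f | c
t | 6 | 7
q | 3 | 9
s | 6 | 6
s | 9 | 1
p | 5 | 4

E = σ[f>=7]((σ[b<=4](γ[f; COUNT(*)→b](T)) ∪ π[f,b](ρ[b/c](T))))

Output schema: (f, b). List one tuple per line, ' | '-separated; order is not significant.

Stepwise |·|:
  T → 5
  γ[f; COUNT(*)→b](T) → 4
  σ[b<=4](γ[f; COUNT(*)→b](T)) → 4
  T → 5
  ρ[b/c](T) → 5
  π[f,b](ρ[b/c](T)) → 5
  (σ[b<=4](γ[f; COUNT(*)→b](T)) ∪ π[f,b](ρ[b/c](T))) → 9
  σ[f>=7]((σ[b<=4](γ[f; COUNT(*)→b](T)) ∪ π[f,b](ρ[b/c](T)))) → 2

== RESULT ==
f | b
9 | 1
9 | 1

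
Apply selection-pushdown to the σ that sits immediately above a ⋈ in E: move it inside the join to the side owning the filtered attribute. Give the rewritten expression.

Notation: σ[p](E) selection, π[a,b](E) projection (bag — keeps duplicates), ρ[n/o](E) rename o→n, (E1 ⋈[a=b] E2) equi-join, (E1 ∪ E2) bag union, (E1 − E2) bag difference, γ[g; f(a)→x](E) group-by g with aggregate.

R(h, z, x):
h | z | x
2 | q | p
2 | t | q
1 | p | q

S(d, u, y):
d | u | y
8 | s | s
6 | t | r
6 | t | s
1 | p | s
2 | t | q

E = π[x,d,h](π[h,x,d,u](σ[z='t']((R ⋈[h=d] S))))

σ filters on z, owned by the left side.
E' = π[x,d,h](π[h,x,d,u]((σ[z='t'](R) ⋈[h=d] S)))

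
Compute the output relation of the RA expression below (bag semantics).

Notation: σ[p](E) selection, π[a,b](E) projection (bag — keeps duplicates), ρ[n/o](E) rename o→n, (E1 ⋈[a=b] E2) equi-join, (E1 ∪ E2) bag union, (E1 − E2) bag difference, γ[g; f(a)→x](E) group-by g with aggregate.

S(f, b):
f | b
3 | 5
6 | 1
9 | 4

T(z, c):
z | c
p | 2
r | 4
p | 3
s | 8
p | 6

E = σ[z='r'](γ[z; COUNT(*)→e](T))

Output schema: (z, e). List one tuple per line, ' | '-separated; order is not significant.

Row counts bottom-up:
  T → 5
  γ[z; COUNT(*)→e](T) → 3
  σ[z='r'](γ[z; COUNT(*)→e](T)) → 1

== RESULT ==
z | e
r | 1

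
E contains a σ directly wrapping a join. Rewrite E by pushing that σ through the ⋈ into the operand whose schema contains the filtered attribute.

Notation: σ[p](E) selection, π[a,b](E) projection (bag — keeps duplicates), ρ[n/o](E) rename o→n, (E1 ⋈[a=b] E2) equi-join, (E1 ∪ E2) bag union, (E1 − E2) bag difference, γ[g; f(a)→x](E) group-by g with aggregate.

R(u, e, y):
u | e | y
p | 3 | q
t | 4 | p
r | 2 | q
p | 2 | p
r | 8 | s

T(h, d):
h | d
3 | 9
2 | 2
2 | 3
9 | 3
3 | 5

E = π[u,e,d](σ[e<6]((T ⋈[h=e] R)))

σ filters on e, owned by the right side.
E' = π[u,e,d]((T ⋈[h=e] σ[e<6](R)))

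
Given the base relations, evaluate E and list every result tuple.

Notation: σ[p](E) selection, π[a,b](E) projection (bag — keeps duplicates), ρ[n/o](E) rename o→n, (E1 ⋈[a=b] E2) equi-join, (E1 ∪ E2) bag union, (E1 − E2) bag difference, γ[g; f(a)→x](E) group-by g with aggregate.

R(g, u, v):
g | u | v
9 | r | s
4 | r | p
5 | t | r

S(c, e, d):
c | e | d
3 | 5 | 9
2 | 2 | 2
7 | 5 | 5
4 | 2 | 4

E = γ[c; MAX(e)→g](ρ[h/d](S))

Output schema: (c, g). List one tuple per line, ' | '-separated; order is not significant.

Subexpression sizes:
  S → 4
  ρ[h/d](S) → 4
  γ[c; MAX(e)→g](ρ[h/d](S)) → 4

== RESULT ==
c | g
2 | 2
3 | 5
4 | 2
7 | 5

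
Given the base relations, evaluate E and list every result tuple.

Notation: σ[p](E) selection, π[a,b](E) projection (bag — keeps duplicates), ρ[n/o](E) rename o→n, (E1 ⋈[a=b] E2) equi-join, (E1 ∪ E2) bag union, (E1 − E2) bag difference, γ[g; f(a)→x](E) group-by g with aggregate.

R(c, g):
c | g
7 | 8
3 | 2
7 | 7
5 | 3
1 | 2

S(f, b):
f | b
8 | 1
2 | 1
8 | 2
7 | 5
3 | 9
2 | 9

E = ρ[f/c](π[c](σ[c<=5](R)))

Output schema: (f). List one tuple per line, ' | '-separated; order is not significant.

Per-node cardinality:
  R → 5
  σ[c<=5](R) → 3
  π[c](σ[c<=5](R)) → 3
  ρ[f/c](π[c](σ[c<=5](R))) → 3

== RESULT ==
f
1
3
5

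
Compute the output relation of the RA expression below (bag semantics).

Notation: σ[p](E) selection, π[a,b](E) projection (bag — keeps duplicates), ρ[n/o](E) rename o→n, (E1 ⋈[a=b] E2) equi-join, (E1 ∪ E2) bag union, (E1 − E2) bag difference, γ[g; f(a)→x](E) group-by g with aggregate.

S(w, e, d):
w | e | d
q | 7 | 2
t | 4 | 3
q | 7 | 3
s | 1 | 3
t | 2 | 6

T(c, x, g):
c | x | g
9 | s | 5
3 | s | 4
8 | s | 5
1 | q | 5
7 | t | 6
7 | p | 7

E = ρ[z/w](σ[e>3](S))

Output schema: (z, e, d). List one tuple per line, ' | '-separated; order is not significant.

Subexpression sizes:
  S → 5
  σ[e>3](S) → 3
  ρ[z/w](σ[e>3](S)) → 3

== RESULT ==
z | e | d
q | 7 | 2
q | 7 | 3
t | 4 | 3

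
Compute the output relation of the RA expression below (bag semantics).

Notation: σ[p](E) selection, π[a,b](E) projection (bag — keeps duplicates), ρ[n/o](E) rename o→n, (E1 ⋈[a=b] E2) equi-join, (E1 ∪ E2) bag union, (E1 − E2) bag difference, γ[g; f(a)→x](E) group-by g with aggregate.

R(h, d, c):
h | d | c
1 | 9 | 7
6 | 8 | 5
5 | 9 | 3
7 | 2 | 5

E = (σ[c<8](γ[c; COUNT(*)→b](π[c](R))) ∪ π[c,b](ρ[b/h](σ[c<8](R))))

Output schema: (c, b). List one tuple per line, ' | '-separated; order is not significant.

Per-node cardinality:
  R → 4
  π[c](R) → 4
  γ[c; COUNT(*)→b](π[c](R)) → 3
  σ[c<8](γ[c; COUNT(*)→b](π[c](R))) → 3
  R → 4
  σ[c<8](R) → 4
  ρ[b/h](σ[c<8](R)) → 4
  π[c,b](ρ[b/h](σ[c<8](R))) → 4
  (σ[c<8](γ[c; COUNT(*)→b](π[c](R))) ∪ π[c,b](ρ[b/h](σ[c<8](R)))) → 7

== RESULT ==
c | b
3 | 1
3 | 5
5 | 2
5 | 6
5 | 7
7 | 1
7 | 1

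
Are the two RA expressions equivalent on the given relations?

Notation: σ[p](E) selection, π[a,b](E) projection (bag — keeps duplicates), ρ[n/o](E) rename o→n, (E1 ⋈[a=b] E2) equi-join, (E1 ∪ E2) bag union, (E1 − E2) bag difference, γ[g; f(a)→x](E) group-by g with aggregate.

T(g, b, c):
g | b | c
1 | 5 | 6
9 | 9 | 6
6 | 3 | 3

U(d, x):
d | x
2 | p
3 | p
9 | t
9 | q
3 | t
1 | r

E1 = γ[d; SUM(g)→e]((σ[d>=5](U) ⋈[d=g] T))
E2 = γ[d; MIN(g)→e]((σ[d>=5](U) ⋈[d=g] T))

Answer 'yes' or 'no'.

E1 row counts bottom-up:
  U → 6
  σ[d>=5](U) → 2
  T → 3
  (σ[d>=5](U) ⋈[d=g] T) → 2
  γ[d; SUM(g)→e]((σ[d>=5](U) ⋈[d=g] T)) → 1
E2 row counts bottom-up:
  U → 6
  σ[d>=5](U) → 2
  T → 3
  (σ[d>=5](U) ⋈[d=g] T) → 2
  γ[d; MIN(g)→e]((σ[d>=5](U) ⋈[d=g] T)) → 1

E1 result:
d | e
9 | 18
E2 result:
d | e
9 | 9
Witness: (9, 18) appears 1× in E1 but 0× in E2.

no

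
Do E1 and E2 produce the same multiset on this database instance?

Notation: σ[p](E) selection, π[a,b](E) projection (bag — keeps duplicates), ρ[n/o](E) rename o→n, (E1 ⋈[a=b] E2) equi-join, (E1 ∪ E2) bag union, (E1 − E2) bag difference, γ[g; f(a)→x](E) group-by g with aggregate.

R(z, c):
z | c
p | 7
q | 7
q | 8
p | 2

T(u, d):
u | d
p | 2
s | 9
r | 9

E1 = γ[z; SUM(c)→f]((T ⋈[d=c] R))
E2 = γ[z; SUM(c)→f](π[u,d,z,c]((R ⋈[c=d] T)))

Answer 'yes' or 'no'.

E1 row counts bottom-up:
  T → 3
  R → 4
  (T ⋈[d=c] R) → 1
  γ[z; SUM(c)→f]((T ⋈[d=c] R)) → 1
E2 row counts bottom-up:
  R → 4
  T → 3
  (R ⋈[c=d] T) → 1
  π[u,d,z,c]((R ⋈[c=d] T)) → 1
  γ[z; SUM(c)→f](π[u,d,z,c]((R ⋈[c=d] T))) → 1

E1 and E2 produce the same multiset:
z | f
p | 2

yes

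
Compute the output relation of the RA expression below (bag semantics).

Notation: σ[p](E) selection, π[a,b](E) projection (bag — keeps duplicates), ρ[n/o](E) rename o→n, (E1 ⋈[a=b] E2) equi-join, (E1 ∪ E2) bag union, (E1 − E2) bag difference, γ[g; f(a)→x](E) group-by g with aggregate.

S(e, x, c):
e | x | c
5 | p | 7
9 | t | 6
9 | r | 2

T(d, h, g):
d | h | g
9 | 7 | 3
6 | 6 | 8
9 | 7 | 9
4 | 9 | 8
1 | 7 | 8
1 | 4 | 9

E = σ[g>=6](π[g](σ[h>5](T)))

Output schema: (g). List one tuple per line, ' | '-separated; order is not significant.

Subexpression sizes:
  T → 6
  σ[h>5](T) → 5
  π[g](σ[h>5](T)) → 5
  σ[g>=6](π[g](σ[h>5](T))) → 4

== RESULT ==
g
8
8
8
9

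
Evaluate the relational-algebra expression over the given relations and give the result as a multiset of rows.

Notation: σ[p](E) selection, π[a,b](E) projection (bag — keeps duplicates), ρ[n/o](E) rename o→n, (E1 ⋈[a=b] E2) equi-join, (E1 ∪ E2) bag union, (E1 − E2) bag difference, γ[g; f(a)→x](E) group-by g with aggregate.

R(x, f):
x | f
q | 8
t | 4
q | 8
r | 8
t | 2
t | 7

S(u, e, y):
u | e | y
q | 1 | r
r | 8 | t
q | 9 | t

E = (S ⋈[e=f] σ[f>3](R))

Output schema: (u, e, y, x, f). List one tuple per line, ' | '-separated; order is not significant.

Stepwise |·|:
  S → 3
  R → 6
  σ[f>3](R) → 5
  (S ⋈[e=f] σ[f>3](R)) → 3

== RESULT ==
u | e | y | x | f
r | 8 | t | q | 8
r | 8 | t | q | 8
r | 8 | t | r | 8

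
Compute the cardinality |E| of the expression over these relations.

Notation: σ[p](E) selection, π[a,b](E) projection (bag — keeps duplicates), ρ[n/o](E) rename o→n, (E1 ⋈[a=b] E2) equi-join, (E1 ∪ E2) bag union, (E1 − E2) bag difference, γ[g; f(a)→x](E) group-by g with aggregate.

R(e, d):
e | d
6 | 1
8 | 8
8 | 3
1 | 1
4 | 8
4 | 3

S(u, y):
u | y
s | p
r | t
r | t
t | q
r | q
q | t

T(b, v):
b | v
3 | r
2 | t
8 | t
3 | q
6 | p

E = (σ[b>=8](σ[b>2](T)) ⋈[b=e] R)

Subexpression sizes:
  T → 5
  σ[b>2](T) → 4
  σ[b>=8](σ[b>2](T)) → 1
  R → 6
  (σ[b>=8](σ[b>2](T)) ⋈[b=e] R) → 2

|E| = 2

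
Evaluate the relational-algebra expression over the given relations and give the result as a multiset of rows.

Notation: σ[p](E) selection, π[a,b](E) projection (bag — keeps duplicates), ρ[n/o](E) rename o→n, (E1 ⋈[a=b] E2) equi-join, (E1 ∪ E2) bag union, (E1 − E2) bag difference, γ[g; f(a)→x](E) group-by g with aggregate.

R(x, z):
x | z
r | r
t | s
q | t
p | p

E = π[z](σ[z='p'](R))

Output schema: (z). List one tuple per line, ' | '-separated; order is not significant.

Stepwise |·|:
  R → 4
  σ[z='p'](R) → 1
  π[z](σ[z='p'](R)) → 1

== RESULT ==
z
p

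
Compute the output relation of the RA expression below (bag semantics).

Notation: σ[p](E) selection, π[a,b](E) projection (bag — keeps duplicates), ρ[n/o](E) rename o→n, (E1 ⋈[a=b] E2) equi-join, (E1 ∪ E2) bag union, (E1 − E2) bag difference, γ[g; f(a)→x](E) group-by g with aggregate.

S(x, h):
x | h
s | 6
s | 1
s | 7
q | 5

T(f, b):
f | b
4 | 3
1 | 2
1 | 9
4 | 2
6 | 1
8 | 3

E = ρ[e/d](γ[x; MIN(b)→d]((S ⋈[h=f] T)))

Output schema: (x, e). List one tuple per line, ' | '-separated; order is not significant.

Per-node cardinality:
  S → 4
  T → 6
  (S ⋈[h=f] T) → 3
  γ[x; MIN(b)→d]((S ⋈[h=f] T)) → 1
  ρ[e/d](γ[x; MIN(b)→d]((S ⋈[h=f] T))) → 1

== RESULT ==
x | e
s | 1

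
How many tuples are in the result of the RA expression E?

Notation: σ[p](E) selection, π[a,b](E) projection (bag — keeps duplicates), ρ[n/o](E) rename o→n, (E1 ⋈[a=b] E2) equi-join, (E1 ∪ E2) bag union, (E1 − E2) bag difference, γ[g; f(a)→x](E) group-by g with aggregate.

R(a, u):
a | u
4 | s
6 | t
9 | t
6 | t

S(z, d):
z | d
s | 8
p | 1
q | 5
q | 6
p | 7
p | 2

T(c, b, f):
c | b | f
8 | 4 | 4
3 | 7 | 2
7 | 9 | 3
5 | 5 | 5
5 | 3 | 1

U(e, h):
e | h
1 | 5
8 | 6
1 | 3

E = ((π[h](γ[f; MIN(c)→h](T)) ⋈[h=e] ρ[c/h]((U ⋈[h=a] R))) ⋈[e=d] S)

Stepwise |·|:
  T → 5
  γ[f; MIN(c)→h](T) → 5
  π[h](γ[f; MIN(c)→h](T)) → 5
  U → 3
  R → 4
  (U ⋈[h=a] R) → 2
  ρ[c/h]((U ⋈[h=a] R)) → 2
  (π[h](γ[f; MIN(c)→h](T)) ⋈[h=e] ρ[c/h]((U ⋈[h=a] R))) → 2
  S → 6
  ((π[h](γ[f; MIN(c)→h](T)) ⋈[h=e] ρ[c/h]((U ⋈[h=a] R))) ⋈[e=d] S) → 2

|E| = 2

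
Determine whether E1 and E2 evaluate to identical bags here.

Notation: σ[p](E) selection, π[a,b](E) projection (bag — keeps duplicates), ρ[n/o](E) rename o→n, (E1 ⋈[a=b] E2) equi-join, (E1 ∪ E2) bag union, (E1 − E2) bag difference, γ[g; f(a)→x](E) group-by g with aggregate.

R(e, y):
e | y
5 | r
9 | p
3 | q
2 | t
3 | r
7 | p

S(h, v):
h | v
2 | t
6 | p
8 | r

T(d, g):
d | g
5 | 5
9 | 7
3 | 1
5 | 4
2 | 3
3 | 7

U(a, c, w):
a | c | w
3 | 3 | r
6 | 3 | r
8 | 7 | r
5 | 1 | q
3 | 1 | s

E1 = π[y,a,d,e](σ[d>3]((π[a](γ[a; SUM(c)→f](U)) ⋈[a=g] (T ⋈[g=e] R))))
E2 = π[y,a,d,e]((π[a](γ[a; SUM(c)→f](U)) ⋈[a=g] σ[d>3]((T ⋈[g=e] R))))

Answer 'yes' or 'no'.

E1 subexpression sizes:
  U → 5
  γ[a; SUM(c)→f](U) → 4
  π[a](γ[a; SUM(c)→f](U)) → 4
  T → 6
  R → 6
  (T ⋈[g=e] R) → 5
  (π[a](γ[a; SUM(c)→f](U)) ⋈[a=g] (T ⋈[g=e] R)) → 3
  σ[d>3]((π[a](γ[a; SUM(c)→f](U)) ⋈[a=g] (T ⋈[g=e] R))) → 1
  π[y,a,d,e](σ[d>3]((π[a](γ[a; SUM(c)→f](U)) ⋈[a=g] (T ⋈[g=e] R)))) → 1
E2 subexpression sizes:
  U → 5
  γ[a; SUM(c)→f](U) → 4
  π[a](γ[a; SUM(c)→f](U)) → 4
  T → 6
  R → 6
  (T ⋈[g=e] R) → 5
  σ[d>3]((T ⋈[g=e] R)) → 2
  (π[a](γ[a; SUM(c)→f](U)) ⋈[a=g] σ[d>3]((T ⋈[g=e] R))) → 1
  π[y,a,d,e]((π[a](γ[a; SUM(c)→f](U)) ⋈[a=g] σ[d>3]((T ⋈[g=e] R)))) → 1

E1 and E2 produce the same multiset:
y | a | d | e
r | 5 | 5 | 5

yes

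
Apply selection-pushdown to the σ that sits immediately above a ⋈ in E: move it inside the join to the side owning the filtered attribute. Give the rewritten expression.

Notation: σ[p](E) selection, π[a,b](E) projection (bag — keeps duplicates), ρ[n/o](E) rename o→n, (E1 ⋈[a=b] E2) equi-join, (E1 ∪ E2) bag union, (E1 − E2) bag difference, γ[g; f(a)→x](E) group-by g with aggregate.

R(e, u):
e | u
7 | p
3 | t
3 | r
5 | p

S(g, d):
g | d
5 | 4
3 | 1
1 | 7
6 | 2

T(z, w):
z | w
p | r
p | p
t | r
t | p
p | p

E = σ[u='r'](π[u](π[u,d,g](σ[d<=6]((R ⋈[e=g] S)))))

σ filters on d, owned by the right side.
E' = σ[u='r'](π[u](π[u,d,g]((R ⋈[e=g] σ[d<=6](S)))))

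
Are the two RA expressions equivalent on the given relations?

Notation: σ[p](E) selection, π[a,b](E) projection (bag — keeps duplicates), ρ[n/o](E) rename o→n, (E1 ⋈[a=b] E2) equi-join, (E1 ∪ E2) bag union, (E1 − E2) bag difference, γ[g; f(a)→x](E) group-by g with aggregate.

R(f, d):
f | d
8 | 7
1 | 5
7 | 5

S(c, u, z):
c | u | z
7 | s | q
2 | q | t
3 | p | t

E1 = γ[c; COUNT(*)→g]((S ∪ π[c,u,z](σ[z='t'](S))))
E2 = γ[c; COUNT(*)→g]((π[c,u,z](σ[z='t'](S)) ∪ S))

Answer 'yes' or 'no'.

E1 per-node cardinality:
  S → 3
  S → 3
  σ[z='t'](S) → 2
  π[c,u,z](σ[z='t'](S)) → 2
  (S ∪ π[c,u,z](σ[z='t'](S))) → 5
  γ[c; COUNT(*)→g]((S ∪ π[c,u,z](σ[z='t'](S)))) → 3
E2 per-node cardinality:
  S → 3
  σ[z='t'](S) → 2
  π[c,u,z](σ[z='t'](S)) → 2
  S → 3
  (π[c,u,z](σ[z='t'](S)) ∪ S) → 5
  γ[c; COUNT(*)→g]((π[c,u,z](σ[z='t'](S)) ∪ S)) → 3

E1 and E2 produce the same multiset:
c | g
2 | 2
3 | 2
7 | 1

yes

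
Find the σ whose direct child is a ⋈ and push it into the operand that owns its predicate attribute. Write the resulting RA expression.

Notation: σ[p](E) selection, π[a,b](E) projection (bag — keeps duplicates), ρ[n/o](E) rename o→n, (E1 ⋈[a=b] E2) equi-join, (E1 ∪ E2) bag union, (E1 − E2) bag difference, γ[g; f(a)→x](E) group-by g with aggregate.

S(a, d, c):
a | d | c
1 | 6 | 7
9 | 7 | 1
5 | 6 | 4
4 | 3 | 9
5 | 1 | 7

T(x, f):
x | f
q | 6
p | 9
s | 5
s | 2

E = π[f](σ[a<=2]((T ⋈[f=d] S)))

σ filters on a, owned by the right side.
E' = π[f]((T ⋈[f=d] σ[a<=2](S)))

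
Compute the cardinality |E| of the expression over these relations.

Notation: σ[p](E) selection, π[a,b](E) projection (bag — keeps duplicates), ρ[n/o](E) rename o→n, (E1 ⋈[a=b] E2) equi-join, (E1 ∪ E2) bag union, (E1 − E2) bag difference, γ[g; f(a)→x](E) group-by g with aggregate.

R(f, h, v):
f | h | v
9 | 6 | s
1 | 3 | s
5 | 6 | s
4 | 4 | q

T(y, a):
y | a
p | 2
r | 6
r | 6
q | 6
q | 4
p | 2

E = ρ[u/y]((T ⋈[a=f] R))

Stepwise |·|:
  T → 6
  R → 4
  (T ⋈[a=f] R) → 1
  ρ[u/y]((T ⋈[a=f] R)) → 1

|E| = 1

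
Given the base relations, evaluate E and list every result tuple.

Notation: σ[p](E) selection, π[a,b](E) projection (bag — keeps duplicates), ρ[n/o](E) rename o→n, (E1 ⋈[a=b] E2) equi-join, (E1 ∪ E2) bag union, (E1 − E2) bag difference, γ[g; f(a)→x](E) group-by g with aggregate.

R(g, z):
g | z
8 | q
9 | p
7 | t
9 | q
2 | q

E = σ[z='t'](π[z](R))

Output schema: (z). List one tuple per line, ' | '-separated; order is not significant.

Subexpression sizes:
  R → 5
  π[z](R) → 5
  σ[z='t'](π[z](R)) → 1

== RESULT ==
z
t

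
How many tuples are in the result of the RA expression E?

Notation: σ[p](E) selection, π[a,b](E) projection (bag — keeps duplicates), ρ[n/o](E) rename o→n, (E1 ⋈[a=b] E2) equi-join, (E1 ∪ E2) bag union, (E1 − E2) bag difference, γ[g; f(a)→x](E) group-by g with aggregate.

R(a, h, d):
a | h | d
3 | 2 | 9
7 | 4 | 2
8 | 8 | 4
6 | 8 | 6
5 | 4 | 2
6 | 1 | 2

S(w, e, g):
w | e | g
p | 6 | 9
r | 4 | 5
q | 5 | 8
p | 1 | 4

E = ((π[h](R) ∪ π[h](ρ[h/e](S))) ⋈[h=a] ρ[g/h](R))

Stepwise |·|:
  R → 6
  π[h](R) → 6
  S → 4
  ρ[h/e](S) → 4
  π[h](ρ[h/e](S)) → 4
  (π[h](R) ∪ π[h](ρ[h/e](S))) → 10
  R → 6
  ρ[g/h](R) → 6
  ((π[h](R) ∪ π[h](ρ[h/e](S))) ⋈[h=a] ρ[g/h](R)) → 5

|E| = 5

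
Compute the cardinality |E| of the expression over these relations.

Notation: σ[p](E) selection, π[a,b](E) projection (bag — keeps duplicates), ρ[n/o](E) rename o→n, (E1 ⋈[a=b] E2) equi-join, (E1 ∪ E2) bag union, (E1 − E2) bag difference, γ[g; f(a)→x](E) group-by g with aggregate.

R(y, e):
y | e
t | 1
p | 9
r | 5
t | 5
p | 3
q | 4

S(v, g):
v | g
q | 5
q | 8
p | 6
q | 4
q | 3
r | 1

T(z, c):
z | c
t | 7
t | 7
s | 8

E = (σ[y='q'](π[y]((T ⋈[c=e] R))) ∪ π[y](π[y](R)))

Per-node cardinality:
  T → 3
  R → 6
  (T ⋈[c=e] R) → 0
  π[y]((T ⋈[c=e] R)) → 0
  σ[y='q'](π[y]((T ⋈[c=e] R))) → 0
  R → 6
  π[y](R) → 6
  π[y](π[y](R)) → 6
  (σ[y='q'](π[y]((T ⋈[c=e] R))) ∪ π[y](π[y](R))) → 6

|E| = 6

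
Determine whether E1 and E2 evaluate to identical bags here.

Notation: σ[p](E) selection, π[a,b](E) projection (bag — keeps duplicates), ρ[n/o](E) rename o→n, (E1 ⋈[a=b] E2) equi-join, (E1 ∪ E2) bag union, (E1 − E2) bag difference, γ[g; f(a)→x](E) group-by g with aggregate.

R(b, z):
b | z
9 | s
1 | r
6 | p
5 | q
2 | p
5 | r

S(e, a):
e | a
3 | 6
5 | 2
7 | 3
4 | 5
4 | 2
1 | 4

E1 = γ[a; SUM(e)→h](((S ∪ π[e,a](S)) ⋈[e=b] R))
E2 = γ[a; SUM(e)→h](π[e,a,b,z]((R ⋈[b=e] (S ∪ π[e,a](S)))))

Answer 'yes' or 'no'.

E1 row counts bottom-up:
  S → 6
  S → 6
  π[e,a](S) → 6
  (S ∪ π[e,a](S)) → 12
  R → 6
  ((S ∪ π[e,a](S)) ⋈[e=b] R) → 6
  γ[a; SUM(e)→h](((S ∪ π[e,a](S)) ⋈[e=b] R)) → 2
E2 row counts bottom-up:
  R → 6
  S → 6
  S → 6
  π[e,a](S) → 6
  (S ∪ π[e,a](S)) → 12
  (R ⋈[b=e] (S ∪ π[e,a](S))) → 6
  π[e,a,b,z]((R ⋈[b=e] (S ∪ π[e,a](S)))) → 6
  γ[a; SUM(e)→h](π[e,a,b,z]((R ⋈[b=e] (S ∪ π[e,a](S))))) → 2

E1 and E2 produce the same multiset:
a | h
2 | 20
4 | 2

yes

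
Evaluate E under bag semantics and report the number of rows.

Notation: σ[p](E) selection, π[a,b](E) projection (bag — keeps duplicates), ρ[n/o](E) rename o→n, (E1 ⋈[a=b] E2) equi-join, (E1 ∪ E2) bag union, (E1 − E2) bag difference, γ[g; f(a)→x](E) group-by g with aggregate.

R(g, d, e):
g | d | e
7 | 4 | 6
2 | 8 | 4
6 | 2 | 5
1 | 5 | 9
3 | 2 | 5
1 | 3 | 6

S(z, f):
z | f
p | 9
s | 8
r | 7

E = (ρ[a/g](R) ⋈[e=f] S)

Stepwise |·|:
  R → 6
  ρ[a/g](R) → 6
  S → 3
  (ρ[a/g](R) ⋈[e=f] S) → 1

|E| = 1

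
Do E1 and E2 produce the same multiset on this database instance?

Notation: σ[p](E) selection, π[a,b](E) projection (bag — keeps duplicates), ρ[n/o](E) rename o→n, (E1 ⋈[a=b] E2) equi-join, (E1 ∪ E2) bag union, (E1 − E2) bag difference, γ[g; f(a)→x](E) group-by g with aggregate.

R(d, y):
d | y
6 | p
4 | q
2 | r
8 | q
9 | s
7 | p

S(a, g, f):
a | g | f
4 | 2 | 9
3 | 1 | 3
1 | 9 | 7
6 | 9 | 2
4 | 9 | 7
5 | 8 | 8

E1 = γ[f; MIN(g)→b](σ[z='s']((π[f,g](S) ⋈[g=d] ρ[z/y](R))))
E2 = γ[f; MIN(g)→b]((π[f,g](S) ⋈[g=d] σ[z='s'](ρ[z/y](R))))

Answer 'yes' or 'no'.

E1 stepwise |·|:
  S → 6
  π[f,g](S) → 6
  R → 6
  ρ[z/y](R) → 6
  (π[f,g](S) ⋈[g=d] ρ[z/y](R)) → 5
  σ[z='s']((π[f,g](S) ⋈[g=d] ρ[z/y](R))) → 3
  γ[f; MIN(g)→b](σ[z='s']((π[f,g](S) ⋈[g=d] ρ[z/y](R)))) → 2
E2 stepwise |·|:
  S → 6
  π[f,g](S) → 6
  R → 6
  ρ[z/y](R) → 6
  σ[z='s'](ρ[z/y](R)) → 1
  (π[f,g](S) ⋈[g=d] σ[z='s'](ρ[z/y](R))) → 3
  γ[f; MIN(g)→b]((π[f,g](S) ⋈[g=d] σ[z='s'](ρ[z/y](R)))) → 2

E1 and E2 produce the same multiset:
f | b
2 | 9
7 | 9

yes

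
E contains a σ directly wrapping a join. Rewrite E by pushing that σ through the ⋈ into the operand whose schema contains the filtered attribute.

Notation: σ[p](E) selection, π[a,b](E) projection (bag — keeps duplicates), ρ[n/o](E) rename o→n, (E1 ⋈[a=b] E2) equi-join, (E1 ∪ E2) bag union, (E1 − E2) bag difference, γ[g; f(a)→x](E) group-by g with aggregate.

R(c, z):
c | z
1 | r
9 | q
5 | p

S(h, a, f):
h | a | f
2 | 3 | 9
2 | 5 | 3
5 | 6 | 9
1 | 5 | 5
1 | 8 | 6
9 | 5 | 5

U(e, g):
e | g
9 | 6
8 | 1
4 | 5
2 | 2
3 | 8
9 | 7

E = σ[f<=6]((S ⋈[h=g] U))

σ filters on f, owned by the left side.
E' = (σ[f<=6](S) ⋈[h=g] U)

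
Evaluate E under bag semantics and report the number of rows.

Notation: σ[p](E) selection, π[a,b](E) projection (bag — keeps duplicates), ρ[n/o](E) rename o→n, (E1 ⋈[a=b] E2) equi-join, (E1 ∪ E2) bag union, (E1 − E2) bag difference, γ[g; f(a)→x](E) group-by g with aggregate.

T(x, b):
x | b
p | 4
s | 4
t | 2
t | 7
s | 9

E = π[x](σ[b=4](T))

Per-node cardinality:
  T → 5
  σ[b=4](T) → 2
  π[x](σ[b=4](T)) → 2

|E| = 2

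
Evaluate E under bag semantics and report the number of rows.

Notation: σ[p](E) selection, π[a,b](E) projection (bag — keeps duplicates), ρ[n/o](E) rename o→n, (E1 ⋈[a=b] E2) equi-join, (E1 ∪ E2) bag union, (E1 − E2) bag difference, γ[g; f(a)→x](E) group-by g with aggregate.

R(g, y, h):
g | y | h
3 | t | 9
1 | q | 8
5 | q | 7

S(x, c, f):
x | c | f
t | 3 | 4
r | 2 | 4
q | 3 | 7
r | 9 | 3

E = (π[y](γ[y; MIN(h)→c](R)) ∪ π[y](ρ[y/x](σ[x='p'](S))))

Per-node cardinality:
  R → 3
  γ[y; MIN(h)→c](R) → 2
  π[y](γ[y; MIN(h)→c](R)) → 2
  S → 4
  σ[x='p'](S) → 0
  ρ[y/x](σ[x='p'](S)) → 0
  π[y](ρ[y/x](σ[x='p'](S))) → 0
  (π[y](γ[y; MIN(h)→c](R)) ∪ π[y](ρ[y/x](σ[x='p'](S)))) → 2

|E| = 2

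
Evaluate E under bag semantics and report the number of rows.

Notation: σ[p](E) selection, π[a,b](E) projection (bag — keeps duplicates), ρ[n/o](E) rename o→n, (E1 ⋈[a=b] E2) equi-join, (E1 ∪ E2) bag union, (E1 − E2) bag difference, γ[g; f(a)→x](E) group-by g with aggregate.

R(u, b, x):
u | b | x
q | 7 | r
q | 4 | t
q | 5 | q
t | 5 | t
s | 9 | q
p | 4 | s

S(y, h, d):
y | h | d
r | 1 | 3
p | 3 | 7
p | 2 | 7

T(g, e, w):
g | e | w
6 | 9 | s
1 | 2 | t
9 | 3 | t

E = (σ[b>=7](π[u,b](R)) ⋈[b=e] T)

Row counts bottom-up:
  R → 6
  π[u,b](R) → 6
  σ[b>=7](π[u,b](R)) → 2
  T → 3
  (σ[b>=7](π[u,b](R)) ⋈[b=e] T) → 1

|E| = 1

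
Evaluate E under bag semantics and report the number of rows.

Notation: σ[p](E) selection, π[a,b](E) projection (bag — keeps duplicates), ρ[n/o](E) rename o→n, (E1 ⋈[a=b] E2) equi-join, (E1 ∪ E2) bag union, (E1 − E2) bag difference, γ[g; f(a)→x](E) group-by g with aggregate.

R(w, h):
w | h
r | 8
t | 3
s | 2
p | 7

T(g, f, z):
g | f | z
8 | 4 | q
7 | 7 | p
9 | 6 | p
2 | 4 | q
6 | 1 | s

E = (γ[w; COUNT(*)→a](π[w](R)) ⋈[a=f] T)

Stepwise |·|:
  R → 4
  π[w](R) → 4
  γ[w; COUNT(*)→a](π[w](R)) → 4
  T → 5
  (γ[w; COUNT(*)→a](π[w](R)) ⋈[a=f] T) → 4

|E| = 4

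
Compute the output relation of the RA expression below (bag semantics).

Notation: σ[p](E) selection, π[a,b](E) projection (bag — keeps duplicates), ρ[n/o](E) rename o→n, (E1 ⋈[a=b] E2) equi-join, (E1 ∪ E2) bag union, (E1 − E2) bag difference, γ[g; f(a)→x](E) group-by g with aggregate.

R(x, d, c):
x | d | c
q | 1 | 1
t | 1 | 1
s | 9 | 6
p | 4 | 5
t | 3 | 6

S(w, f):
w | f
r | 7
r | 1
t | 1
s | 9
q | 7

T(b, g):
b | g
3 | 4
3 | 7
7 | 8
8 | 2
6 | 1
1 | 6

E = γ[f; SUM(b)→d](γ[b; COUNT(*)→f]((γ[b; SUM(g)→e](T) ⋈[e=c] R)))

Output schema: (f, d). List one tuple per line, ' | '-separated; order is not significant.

Per-node cardinality:
  T → 6
  γ[b; SUM(g)→e](T) → 5
  R → 5
  (γ[b; SUM(g)→e](T) ⋈[e=c] R) → 4
  γ[b; COUNT(*)→f]((γ[b; SUM(g)→e](T) ⋈[e=c] R)) → 2
  γ[f; SUM(b)→d](γ[b; COUNT(*)→f]((γ[b; SUM(g)→e](T) ⋈[e=c] R))) → 1

== RESULT ==
f | d
2 | 7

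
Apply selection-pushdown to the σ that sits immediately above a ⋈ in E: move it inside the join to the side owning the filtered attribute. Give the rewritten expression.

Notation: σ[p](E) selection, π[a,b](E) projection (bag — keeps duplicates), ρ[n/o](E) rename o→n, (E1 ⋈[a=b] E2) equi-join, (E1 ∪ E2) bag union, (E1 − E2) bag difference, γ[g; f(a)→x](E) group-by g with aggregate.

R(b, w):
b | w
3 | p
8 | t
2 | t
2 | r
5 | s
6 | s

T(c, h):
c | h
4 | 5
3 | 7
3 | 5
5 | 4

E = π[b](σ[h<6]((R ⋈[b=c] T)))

σ filters on h, owned by the right side.
E' = π[b]((R ⋈[b=c] σ[h<6](T)))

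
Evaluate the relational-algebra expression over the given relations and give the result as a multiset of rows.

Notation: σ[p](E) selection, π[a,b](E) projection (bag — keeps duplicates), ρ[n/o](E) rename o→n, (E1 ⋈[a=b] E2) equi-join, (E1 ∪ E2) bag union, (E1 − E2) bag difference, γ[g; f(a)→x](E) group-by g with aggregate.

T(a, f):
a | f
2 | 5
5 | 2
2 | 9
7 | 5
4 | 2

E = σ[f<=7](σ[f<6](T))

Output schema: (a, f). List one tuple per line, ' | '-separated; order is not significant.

Row counts bottom-up:
  T → 5
  σ[f<6](T) → 4
  σ[f<=7](σ[f<6](T)) → 4

== RESULT ==
a | f
2 | 5
4 | 2
5 | 2
7 | 5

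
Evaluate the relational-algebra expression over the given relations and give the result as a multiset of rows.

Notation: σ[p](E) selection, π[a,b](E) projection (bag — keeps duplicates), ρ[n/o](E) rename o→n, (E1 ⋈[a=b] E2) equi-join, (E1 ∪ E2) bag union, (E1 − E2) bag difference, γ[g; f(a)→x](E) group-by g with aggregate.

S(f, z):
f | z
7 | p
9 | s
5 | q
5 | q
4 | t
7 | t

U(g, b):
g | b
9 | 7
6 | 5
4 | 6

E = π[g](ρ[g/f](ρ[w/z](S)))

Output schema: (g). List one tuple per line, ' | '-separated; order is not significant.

Per-node cardinality:
  S → 6
  ρ[w/z](S) → 6
  ρ[g/f](ρ[w/z](S)) → 6
  π[g](ρ[g/f](ρ[w/z](S))) → 6

== RESULT ==
g
4
5
5
7
7
9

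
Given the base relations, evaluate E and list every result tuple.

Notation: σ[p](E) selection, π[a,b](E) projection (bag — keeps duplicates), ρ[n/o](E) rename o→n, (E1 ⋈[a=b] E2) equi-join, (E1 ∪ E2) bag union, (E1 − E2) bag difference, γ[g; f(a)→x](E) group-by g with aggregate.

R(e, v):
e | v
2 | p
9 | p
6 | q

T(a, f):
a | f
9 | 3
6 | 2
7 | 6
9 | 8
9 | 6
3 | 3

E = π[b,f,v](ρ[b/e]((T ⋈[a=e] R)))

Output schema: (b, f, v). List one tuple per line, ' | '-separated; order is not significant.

Per-node cardinality:
  T → 6
  R → 3
  (T ⋈[a=e] R) → 4
  ρ[b/e]((T ⋈[a=e] R)) → 4
  π[b,f,v](ρ[b/e]((T ⋈[a=e] R))) → 4

== RESULT ==
b | f | v
6 | 2 | q
9 | 3 | p
9 | 6 | p
9 | 8 | p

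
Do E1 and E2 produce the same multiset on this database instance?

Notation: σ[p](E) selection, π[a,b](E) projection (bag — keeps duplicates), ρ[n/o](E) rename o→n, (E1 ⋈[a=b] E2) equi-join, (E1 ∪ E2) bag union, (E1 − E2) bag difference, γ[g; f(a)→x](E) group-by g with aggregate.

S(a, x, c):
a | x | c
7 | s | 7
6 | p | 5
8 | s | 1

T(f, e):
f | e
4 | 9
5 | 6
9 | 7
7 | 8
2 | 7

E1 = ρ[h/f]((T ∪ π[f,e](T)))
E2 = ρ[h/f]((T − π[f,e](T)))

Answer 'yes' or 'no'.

E1 stepwise |·|:
  T → 5
  T → 5
  π[f,e](T) → 5
  (T ∪ π[f,e](T)) → 10
  ρ[h/f]((T ∪ π[f,e](T))) → 10
E2 stepwise |·|:
  T → 5
  T → 5
  π[f,e](T) → 5
  (T − π[f,e](T)) → 0
  ρ[h/f]((T − π[f,e](T))) → 0

E1 result:
h | e
2 | 7
2 | 7
4 | 9
4 | 9
5 | 6
5 | 6
7 | 8
7 | 8
9 | 7
9 | 7
E2 result:
h | e
(0 rows)
Witness: (5, 6) appears 2× in E1 but 0× in E2.

no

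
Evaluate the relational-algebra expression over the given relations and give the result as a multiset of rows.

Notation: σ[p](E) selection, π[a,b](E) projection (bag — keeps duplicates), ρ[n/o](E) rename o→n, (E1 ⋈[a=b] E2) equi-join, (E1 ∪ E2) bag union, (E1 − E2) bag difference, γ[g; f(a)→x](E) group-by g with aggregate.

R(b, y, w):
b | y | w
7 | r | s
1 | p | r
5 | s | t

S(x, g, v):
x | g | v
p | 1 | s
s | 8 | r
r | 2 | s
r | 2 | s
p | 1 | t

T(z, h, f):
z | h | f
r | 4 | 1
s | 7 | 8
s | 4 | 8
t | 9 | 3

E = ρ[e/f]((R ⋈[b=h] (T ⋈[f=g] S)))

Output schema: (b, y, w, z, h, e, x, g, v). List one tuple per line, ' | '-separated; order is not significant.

Per-node cardinality:
  R → 3
  T → 4
  S → 5
  (T ⋈[f=g] S) → 4
  (R ⋈[b=h] (T ⋈[f=g] S)) → 1
  ρ[e/f]((R ⋈[b=h] (T ⋈[f=g] S))) → 1

== RESULT ==
b | y | w | z | h | e | x | g | v
7 | r | s | s | 7 | 8 | s | 8 | r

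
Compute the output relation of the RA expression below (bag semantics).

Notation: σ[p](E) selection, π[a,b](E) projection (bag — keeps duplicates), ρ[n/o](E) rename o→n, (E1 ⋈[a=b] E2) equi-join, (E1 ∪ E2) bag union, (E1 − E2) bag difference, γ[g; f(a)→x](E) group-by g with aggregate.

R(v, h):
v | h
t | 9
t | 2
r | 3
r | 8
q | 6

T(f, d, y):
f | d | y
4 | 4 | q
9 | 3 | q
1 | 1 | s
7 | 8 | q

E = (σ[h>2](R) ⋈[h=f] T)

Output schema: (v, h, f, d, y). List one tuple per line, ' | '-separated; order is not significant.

Per-node cardinality:
  R → 5
  σ[h>2](R) → 4
  T → 4
  (σ[h>2](R) ⋈[h=f] T) → 1

== RESULT ==
v | h | f | d | y
t | 9 | 9 | 3 | q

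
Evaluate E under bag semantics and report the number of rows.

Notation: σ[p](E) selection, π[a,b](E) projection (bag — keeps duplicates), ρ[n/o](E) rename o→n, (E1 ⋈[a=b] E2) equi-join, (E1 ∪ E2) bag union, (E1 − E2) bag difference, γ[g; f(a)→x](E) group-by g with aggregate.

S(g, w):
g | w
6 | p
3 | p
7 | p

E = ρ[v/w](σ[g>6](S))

Stepwise |·|:
  S → 3
  σ[g>6](S) → 1
  ρ[v/w](σ[g>6](S)) → 1

|E| = 1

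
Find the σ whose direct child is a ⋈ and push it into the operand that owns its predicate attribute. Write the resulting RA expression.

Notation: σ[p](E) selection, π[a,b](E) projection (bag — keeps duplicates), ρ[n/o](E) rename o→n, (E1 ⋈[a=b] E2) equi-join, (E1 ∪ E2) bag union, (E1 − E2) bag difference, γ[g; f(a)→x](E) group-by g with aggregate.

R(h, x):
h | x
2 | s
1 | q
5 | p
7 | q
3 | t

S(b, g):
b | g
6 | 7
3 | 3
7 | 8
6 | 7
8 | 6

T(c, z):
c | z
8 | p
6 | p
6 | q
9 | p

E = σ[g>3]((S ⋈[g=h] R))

σ filters on g, owned by the left side.
E' = (σ[g>3](S) ⋈[g=h] R)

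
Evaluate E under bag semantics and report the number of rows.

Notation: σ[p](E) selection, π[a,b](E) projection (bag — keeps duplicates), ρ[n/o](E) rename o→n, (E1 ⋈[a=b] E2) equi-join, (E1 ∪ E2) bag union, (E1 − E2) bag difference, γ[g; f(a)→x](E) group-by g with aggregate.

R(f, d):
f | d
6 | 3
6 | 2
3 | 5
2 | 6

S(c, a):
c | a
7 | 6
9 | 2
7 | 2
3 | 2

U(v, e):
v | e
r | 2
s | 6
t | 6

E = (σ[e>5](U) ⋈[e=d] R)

Subexpression sizes:
  U → 3
  σ[e>5](U) → 2
  R → 4
  (σ[e>5](U) ⋈[e=d] R) → 2

|E| = 2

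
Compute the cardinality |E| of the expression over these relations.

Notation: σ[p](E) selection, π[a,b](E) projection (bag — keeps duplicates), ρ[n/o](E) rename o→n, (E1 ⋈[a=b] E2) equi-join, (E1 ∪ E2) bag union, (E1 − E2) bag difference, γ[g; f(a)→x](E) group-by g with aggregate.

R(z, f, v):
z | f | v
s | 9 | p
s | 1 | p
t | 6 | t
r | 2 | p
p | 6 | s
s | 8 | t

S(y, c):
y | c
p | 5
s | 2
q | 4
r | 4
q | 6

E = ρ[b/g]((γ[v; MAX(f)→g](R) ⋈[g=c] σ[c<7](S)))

Stepwise |·|:
  R → 6
  γ[v; MAX(f)→g](R) → 3
  S → 5
  σ[c<7](S) → 5
  (γ[v; MAX(f)→g](R) ⋈[g=c] σ[c<7](S)) → 1
  ρ[b/g]((γ[v; MAX(f)→g](R) ⋈[g=c] σ[c<7](S))) → 1

|E| = 1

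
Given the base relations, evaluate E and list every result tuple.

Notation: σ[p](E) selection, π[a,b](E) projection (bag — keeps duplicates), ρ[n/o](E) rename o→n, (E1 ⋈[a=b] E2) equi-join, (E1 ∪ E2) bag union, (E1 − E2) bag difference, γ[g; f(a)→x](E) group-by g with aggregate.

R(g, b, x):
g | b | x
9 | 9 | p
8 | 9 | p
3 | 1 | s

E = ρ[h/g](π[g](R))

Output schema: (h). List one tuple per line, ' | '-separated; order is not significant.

Subexpression sizes:
  R → 3
  π[g](R) → 3
  ρ[h/g](π[g](R)) → 3

== RESULT ==
h
3
8
9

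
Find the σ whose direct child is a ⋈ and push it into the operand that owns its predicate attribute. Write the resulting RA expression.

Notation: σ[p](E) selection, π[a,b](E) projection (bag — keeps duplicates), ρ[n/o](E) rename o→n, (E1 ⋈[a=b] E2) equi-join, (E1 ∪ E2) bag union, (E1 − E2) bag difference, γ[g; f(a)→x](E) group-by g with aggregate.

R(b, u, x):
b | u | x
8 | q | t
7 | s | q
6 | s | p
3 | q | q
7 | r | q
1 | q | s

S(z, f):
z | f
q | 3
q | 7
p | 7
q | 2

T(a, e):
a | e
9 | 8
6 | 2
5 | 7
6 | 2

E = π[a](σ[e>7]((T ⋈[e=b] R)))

σ filters on e, owned by the left side.
E' = π[a]((σ[e>7](T) ⋈[e=b] R))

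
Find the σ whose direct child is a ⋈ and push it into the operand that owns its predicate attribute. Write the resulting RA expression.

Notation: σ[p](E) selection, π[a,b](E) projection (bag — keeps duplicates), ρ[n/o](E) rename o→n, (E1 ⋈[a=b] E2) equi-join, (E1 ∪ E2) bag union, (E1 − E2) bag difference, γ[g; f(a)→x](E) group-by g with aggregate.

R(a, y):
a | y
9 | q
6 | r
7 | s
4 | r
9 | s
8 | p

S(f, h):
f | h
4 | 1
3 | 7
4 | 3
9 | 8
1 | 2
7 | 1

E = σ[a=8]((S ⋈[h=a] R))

σ filters on a, owned by the right side.
E' = (S ⋈[h=a] σ[a=8](R))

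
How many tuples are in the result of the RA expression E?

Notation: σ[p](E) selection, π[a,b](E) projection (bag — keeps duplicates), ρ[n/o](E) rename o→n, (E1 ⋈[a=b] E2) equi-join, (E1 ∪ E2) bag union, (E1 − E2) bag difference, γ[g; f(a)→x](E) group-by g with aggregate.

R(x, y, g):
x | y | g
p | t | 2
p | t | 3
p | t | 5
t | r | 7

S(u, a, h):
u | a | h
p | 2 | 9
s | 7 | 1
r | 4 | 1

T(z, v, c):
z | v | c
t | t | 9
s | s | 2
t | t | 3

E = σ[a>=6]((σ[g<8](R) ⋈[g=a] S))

Subexpression sizes:
  R → 4
  σ[g<8](R) → 4
  S → 3
  (σ[g<8](R) ⋈[g=a] S) → 2
  σ[a>=6]((σ[g<8](R) ⋈[g=a] S)) → 1

|E| = 1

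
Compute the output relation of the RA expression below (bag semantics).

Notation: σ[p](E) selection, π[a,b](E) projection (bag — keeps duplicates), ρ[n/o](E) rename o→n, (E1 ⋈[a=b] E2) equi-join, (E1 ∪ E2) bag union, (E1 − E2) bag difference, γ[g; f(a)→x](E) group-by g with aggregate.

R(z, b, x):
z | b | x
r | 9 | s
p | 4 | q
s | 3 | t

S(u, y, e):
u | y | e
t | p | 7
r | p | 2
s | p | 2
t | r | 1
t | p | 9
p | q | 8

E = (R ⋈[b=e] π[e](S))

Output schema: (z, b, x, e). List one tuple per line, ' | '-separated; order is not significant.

Per-node cardinality:
  R → 3
  S → 6
  π[e](S) → 6
  (R ⋈[b=e] π[e](S)) → 1

== RESULT ==
z | b | x | e
r | 9 | s | 9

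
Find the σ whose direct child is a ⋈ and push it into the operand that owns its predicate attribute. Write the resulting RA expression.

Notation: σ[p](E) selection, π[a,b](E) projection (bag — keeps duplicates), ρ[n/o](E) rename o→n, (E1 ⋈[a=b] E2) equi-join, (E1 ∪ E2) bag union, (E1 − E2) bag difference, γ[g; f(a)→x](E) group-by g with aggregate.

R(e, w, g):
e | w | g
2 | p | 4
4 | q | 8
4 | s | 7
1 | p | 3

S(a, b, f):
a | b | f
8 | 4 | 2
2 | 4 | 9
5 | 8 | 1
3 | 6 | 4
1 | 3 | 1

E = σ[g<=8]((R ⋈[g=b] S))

σ filters on g, owned by the left side.
E' = (σ[g<=8](R) ⋈[g=b] S)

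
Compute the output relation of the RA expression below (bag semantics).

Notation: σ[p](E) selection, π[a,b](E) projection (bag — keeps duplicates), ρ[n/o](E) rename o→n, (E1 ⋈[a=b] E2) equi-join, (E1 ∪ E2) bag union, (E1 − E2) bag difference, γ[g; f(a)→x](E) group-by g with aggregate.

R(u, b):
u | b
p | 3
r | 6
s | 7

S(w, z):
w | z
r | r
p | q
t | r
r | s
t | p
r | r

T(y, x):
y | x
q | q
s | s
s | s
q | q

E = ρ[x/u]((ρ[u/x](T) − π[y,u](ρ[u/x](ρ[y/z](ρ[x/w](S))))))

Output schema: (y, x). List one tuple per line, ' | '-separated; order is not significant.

Subexpression sizes:
  T → 4
  ρ[u/x](T) → 4
  S → 6
  ρ[x/w](S) → 6
  ρ[y/z](ρ[x/w](S)) → 6
  ρ[u/x](ρ[y/z](ρ[x/w](S))) → 6
  π[y,u](ρ[u/x](ρ[y/z](ρ[x/w](S)))) → 6
  (ρ[u/x](T) − π[y,u](ρ[u/x](ρ[y/z](ρ[x/w](S))))) → 4
  ρ[x/u]((ρ[u/x](T) − π[y,u](ρ[u/x](ρ[y/z](ρ[x/w](S)))))) → 4

== RESULT ==
y | x
q | q
q | q
s | s
s | s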